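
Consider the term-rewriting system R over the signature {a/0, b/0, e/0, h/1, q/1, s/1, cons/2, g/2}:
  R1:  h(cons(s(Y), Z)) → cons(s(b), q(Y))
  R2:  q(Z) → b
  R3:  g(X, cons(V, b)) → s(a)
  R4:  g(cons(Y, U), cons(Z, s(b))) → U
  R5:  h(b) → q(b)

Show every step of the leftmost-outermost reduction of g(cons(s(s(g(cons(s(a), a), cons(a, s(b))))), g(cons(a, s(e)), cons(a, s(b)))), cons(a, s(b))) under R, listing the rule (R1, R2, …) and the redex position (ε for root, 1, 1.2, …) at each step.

1. g(cons(s(s(g(cons(s(a), a), cons(a, s(b))))), g(cons(a, s(e)), cons(a, s(b)))), cons(a, s(b)))  →  g(cons(a, s(e)), cons(a, s(b)))   [R4 at ε]
2. g(cons(a, s(e)), cons(a, s(b)))  →  s(e)   [R4 at ε]

s(e)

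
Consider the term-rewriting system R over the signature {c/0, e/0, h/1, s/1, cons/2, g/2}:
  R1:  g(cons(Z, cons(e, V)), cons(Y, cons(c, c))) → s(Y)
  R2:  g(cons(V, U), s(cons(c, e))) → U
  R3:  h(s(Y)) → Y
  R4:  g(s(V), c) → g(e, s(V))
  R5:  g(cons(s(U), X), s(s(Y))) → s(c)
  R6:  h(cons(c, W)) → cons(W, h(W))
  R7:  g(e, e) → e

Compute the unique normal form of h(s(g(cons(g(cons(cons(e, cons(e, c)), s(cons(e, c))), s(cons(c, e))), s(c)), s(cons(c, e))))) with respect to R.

s(c)

1. h(s(g(cons(g(cons(cons(e, cons(e, c)), s(cons(e, c))), s(cons(c, e))), s(c)), s(cons(c, e)))))  →  g(cons(g(cons(cons(e, cons(e, c)), s(cons(e, c))), s(cons(c, e))), s(c)), s(cons(c, e)))   [R3 at ε]
2. g(cons(g(cons(cons(e, cons(e, c)), s(cons(e, c))), s(cons(c, e))), s(c)), s(cons(c, e)))  →  s(c)   [R2 at ε]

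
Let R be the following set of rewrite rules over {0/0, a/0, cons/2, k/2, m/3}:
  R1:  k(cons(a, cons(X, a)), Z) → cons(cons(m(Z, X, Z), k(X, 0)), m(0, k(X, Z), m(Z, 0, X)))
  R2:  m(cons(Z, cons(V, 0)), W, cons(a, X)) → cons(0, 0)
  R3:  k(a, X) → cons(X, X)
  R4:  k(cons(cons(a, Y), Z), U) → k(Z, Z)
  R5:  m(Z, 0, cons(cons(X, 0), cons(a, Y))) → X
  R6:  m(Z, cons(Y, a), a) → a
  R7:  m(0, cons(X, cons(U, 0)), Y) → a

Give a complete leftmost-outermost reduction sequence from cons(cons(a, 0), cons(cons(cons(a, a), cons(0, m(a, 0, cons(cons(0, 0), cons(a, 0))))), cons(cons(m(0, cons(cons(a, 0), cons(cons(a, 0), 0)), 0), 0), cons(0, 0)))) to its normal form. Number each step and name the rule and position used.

cons(cons(a, 0), cons(cons(cons(a, a), cons(0, 0)), cons(cons(a, 0), cons(0, 0))))

1. cons(cons(a, 0), cons(cons(cons(a, a), cons(0, m(a, 0, cons(cons(0, 0), cons(a, 0))))), cons(cons(m(0, cons(cons(a, 0), cons(cons(a, 0), 0)), 0), 0), cons(0, 0))))  →  cons(cons(a, 0), cons(cons(cons(a, a), cons(0, 0)), cons(cons(m(0, cons(cons(a, 0), cons(cons(a, 0), 0)), 0), 0), cons(0, 0))))   [R5 at 2.1.2.2]
2. cons(cons(a, 0), cons(cons(cons(a, a), cons(0, 0)), cons(cons(m(0, cons(cons(a, 0), cons(cons(a, 0), 0)), 0), 0), cons(0, 0))))  →  cons(cons(a, 0), cons(cons(cons(a, a), cons(0, 0)), cons(cons(a, 0), cons(0, 0))))   [R7 at 2.2.1.1]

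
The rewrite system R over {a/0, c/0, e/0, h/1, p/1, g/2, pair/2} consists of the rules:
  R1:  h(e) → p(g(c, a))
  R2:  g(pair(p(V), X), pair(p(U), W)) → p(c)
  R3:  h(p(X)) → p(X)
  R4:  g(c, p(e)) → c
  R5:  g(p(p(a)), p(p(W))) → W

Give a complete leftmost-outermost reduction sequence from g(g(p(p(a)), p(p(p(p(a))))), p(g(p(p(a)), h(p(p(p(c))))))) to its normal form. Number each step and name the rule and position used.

c

1. g(g(p(p(a)), p(p(p(p(a))))), p(g(p(p(a)), h(p(p(p(c)))))))  →  g(p(p(a)), p(g(p(p(a)), h(p(p(p(c)))))))   [R5 at 1]
2. g(p(p(a)), p(g(p(p(a)), h(p(p(p(c)))))))  →  g(p(p(a)), p(g(p(p(a)), p(p(p(c))))))   [R3 at 2.1.2]
3. g(p(p(a)), p(g(p(p(a)), p(p(p(c))))))  →  g(p(p(a)), p(p(c)))   [R5 at 2.1]
4. g(p(p(a)), p(p(c)))  →  c   [R5 at ε]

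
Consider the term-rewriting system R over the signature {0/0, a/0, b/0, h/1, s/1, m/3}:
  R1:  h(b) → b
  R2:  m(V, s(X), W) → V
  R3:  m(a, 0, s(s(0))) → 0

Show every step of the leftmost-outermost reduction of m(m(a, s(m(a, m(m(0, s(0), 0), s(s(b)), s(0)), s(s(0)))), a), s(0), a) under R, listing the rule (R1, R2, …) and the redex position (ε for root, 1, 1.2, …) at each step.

1. m(m(a, s(m(a, m(m(0, s(0), 0), s(s(b)), s(0)), s(s(0)))), a), s(0), a)  →  m(a, s(m(a, m(m(0, s(0), 0), s(s(b)), s(0)), s(s(0)))), a)   [R2 at ε]
2. m(a, s(m(a, m(m(0, s(0), 0), s(s(b)), s(0)), s(s(0)))), a)  →  a   [R2 at ε]

a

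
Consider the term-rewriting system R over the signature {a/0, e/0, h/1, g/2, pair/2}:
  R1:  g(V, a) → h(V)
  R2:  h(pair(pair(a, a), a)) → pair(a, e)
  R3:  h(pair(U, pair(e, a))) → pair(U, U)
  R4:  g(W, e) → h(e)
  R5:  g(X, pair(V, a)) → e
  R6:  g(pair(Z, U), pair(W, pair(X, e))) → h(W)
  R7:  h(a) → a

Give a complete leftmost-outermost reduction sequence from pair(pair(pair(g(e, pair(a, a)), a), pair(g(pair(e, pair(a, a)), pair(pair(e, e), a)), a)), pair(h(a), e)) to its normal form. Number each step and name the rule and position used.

pair(pair(pair(e, a), pair(e, a)), pair(a, e))

1. pair(pair(pair(g(e, pair(a, a)), a), pair(g(pair(e, pair(a, a)), pair(pair(e, e), a)), a)), pair(h(a), e))  →  pair(pair(pair(e, a), pair(g(pair(e, pair(a, a)), pair(pair(e, e), a)), a)), pair(h(a), e))   [R5 at 1.1.1]
2. pair(pair(pair(e, a), pair(g(pair(e, pair(a, a)), pair(pair(e, e), a)), a)), pair(h(a), e))  →  pair(pair(pair(e, a), pair(e, a)), pair(h(a), e))   [R5 at 1.2.1]
3. pair(pair(pair(e, a), pair(e, a)), pair(h(a), e))  →  pair(pair(pair(e, a), pair(e, a)), pair(a, e))   [R7 at 2.1]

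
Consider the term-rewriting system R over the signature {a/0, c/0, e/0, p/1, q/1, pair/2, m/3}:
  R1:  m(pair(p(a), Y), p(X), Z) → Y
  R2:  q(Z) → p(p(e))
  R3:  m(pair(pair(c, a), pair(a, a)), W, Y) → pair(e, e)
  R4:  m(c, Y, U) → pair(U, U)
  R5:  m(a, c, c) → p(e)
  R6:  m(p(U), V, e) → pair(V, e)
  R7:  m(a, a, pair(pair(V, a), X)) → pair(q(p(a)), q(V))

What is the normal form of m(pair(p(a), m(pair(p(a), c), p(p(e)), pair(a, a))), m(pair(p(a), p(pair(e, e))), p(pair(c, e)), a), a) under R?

c

1. m(pair(p(a), m(pair(p(a), c), p(p(e)), pair(a, a))), m(pair(p(a), p(pair(e, e))), p(pair(c, e)), a), a)  →  m(pair(p(a), c), m(pair(p(a), p(pair(e, e))), p(pair(c, e)), a), a)   [R1 at 1.2]
2. m(pair(p(a), c), m(pair(p(a), p(pair(e, e))), p(pair(c, e)), a), a)  →  m(pair(p(a), c), p(pair(e, e)), a)   [R1 at 2]
3. m(pair(p(a), c), p(pair(e, e)), a)  →  c   [R1 at ε]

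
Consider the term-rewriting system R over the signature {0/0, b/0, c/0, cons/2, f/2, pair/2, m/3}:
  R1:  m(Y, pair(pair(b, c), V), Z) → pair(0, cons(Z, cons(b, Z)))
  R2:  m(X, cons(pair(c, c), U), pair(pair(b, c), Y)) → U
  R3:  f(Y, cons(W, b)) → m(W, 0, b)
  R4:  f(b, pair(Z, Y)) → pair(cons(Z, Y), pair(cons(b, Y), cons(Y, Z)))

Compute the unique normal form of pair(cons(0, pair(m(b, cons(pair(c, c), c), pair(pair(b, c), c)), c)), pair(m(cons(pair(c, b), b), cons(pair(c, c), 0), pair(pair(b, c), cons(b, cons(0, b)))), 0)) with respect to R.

pair(cons(0, pair(c, c)), pair(0, 0))

1. pair(cons(0, pair(m(b, cons(pair(c, c), c), pair(pair(b, c), c)), c)), pair(m(cons(pair(c, b), b), cons(pair(c, c), 0), pair(pair(b, c), cons(b, cons(0, b)))), 0))  →  pair(cons(0, pair(c, c)), pair(m(cons(pair(c, b), b), cons(pair(c, c), 0), pair(pair(b, c), cons(b, cons(0, b)))), 0))   [R2 at 1.2.1]
2. pair(cons(0, pair(c, c)), pair(m(cons(pair(c, b), b), cons(pair(c, c), 0), pair(pair(b, c), cons(b, cons(0, b)))), 0))  →  pair(cons(0, pair(c, c)), pair(0, 0))   [R2 at 2.1]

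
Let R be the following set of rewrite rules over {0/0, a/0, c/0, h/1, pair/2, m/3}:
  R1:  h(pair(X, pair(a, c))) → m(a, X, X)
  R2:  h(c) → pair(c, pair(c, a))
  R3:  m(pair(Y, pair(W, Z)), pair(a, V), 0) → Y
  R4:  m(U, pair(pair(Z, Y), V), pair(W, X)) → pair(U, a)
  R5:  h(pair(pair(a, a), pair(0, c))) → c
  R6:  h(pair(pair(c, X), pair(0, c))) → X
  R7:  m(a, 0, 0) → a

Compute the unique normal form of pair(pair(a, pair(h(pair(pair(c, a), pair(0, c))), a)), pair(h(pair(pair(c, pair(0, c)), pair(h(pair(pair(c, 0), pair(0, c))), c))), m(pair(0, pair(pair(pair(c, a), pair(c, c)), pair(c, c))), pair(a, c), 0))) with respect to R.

pair(pair(a, pair(a, a)), pair(pair(0, c), 0))

1. pair(pair(a, pair(h(pair(pair(c, a), pair(0, c))), a)), pair(h(pair(pair(c, pair(0, c)), pair(h(pair(pair(c, 0), pair(0, c))), c))), m(pair(0, pair(pair(pair(c, a), pair(c, c)), pair(c, c))), pair(a, c), 0)))  →  pair(pair(a, pair(a, a)), pair(h(pair(pair(c, pair(0, c)), pair(h(pair(pair(c, 0), pair(0, c))), c))), m(pair(0, pair(pair(pair(c, a), pair(c, c)), pair(c, c))), pair(a, c), 0)))   [R6 at 1.2.1]
2. pair(pair(a, pair(a, a)), pair(h(pair(pair(c, pair(0, c)), pair(h(pair(pair(c, 0), pair(0, c))), c))), m(pair(0, pair(pair(pair(c, a), pair(c, c)), pair(c, c))), pair(a, c), 0)))  →  pair(pair(a, pair(a, a)), pair(h(pair(pair(c, pair(0, c)), pair(0, c))), m(pair(0, pair(pair(pair(c, a), pair(c, c)), pair(c, c))), pair(a, c), 0)))   [R6 at 2.1.1.2.1]
3. pair(pair(a, pair(a, a)), pair(h(pair(pair(c, pair(0, c)), pair(0, c))), m(pair(0, pair(pair(pair(c, a), pair(c, c)), pair(c, c))), pair(a, c), 0)))  →  pair(pair(a, pair(a, a)), pair(pair(0, c), m(pair(0, pair(pair(pair(c, a), pair(c, c)), pair(c, c))), pair(a, c), 0)))   [R6 at 2.1]
4. pair(pair(a, pair(a, a)), pair(pair(0, c), m(pair(0, pair(pair(pair(c, a), pair(c, c)), pair(c, c))), pair(a, c), 0)))  →  pair(pair(a, pair(a, a)), pair(pair(0, c), 0))   [R3 at 2.2]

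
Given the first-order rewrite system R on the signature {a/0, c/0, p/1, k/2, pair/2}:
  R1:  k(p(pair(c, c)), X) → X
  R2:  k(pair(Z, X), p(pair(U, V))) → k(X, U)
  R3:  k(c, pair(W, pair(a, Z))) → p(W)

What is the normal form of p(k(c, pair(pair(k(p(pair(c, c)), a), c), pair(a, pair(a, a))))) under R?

p(p(pair(a, c)))

1. p(k(c, pair(pair(k(p(pair(c, c)), a), c), pair(a, pair(a, a)))))  →  p(p(pair(k(p(pair(c, c)), a), c)))   [R3 at 1]
2. p(p(pair(k(p(pair(c, c)), a), c)))  →  p(p(pair(a, c)))   [R1 at 1.1.1]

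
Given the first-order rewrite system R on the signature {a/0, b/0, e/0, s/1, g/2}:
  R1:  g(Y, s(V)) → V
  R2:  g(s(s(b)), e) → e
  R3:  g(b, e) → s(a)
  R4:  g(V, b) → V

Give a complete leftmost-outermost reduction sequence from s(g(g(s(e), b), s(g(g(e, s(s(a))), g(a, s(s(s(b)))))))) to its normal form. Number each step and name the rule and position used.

1. s(g(g(s(e), b), s(g(g(e, s(s(a))), g(a, s(s(s(b))))))))  →  s(g(g(e, s(s(a))), g(a, s(s(s(b))))))   [R1 at 1]
2. s(g(g(e, s(s(a))), g(a, s(s(s(b))))))  →  s(g(s(a), g(a, s(s(s(b))))))   [R1 at 1.1]
3. s(g(s(a), g(a, s(s(s(b))))))  →  s(g(s(a), s(s(b))))   [R1 at 1.2]
4. s(g(s(a), s(s(b))))  →  s(s(b))   [R1 at 1]

s(s(b))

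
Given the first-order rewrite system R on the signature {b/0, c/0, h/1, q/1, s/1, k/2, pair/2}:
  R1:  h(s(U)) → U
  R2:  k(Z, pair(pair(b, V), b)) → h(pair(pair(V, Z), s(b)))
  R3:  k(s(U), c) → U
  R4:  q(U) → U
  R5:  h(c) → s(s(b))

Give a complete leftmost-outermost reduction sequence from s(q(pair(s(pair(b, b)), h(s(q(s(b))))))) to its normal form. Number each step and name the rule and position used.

s(pair(s(pair(b, b)), s(b)))

1. s(q(pair(s(pair(b, b)), h(s(q(s(b)))))))  →  s(pair(s(pair(b, b)), h(s(q(s(b))))))   [R4 at 1]
2. s(pair(s(pair(b, b)), h(s(q(s(b))))))  →  s(pair(s(pair(b, b)), q(s(b))))   [R1 at 1.2]
3. s(pair(s(pair(b, b)), q(s(b))))  →  s(pair(s(pair(b, b)), s(b)))   [R4 at 1.2]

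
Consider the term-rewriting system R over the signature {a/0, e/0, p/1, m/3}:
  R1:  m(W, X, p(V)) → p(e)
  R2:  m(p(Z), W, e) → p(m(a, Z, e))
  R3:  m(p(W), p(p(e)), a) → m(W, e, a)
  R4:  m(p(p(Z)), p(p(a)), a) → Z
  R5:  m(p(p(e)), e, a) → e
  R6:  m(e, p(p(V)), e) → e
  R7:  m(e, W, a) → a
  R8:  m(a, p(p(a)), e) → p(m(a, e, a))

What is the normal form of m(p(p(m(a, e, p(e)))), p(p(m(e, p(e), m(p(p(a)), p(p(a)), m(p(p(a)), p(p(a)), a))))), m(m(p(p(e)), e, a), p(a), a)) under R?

1. m(p(p(m(a, e, p(e)))), p(p(m(e, p(e), m(p(p(a)), p(p(a)), m(p(p(a)), p(p(a)), a))))), m(m(p(p(e)), e, a), p(a), a))  →  m(p(p(p(e))), p(p(m(e, p(e), m(p(p(a)), p(p(a)), m(p(p(a)), p(p(a)), a))))), m(m(p(p(e)), e, a), p(a), a))   [R1 at 1.1.1]
2. m(p(p(p(e))), p(p(m(e, p(e), m(p(p(a)), p(p(a)), m(p(p(a)), p(p(a)), a))))), m(m(p(p(e)), e, a), p(a), a))  →  m(p(p(p(e))), p(p(m(e, p(e), m(p(p(a)), p(p(a)), a)))), m(m(p(p(e)), e, a), p(a), a))   [R4 at 2.1.1.3.3]
3. m(p(p(p(e))), p(p(m(e, p(e), m(p(p(a)), p(p(a)), a)))), m(m(p(p(e)), e, a), p(a), a))  →  m(p(p(p(e))), p(p(m(e, p(e), a))), m(m(p(p(e)), e, a), p(a), a))   [R4 at 2.1.1.3]
4. m(p(p(p(e))), p(p(m(e, p(e), a))), m(m(p(p(e)), e, a), p(a), a))  →  m(p(p(p(e))), p(p(a)), m(m(p(p(e)), e, a), p(a), a))   [R7 at 2.1.1]
5. m(p(p(p(e))), p(p(a)), m(m(p(p(e)), e, a), p(a), a))  →  m(p(p(p(e))), p(p(a)), m(e, p(a), a))   [R5 at 3.1]
6. m(p(p(p(e))), p(p(a)), m(e, p(a), a))  →  m(p(p(p(e))), p(p(a)), a)   [R7 at 3]
7. m(p(p(p(e))), p(p(a)), a)  →  p(e)   [R4 at ε]

p(e)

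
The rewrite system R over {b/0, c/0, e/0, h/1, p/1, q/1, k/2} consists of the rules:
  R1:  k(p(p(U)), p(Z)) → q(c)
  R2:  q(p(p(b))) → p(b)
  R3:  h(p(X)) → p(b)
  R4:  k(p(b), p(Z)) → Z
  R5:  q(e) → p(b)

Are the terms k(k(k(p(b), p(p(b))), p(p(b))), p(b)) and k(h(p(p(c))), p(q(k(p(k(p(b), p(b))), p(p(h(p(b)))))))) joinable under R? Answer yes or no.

no — NF(t₁) = b, NF(t₂) = p(b)

Reduce t₁ = k(k(k(p(b), p(p(b))), p(p(b))), p(b)):
1. k(k(k(p(b), p(p(b))), p(p(b))), p(b))  →  k(k(p(b), p(p(b))), p(b))   [R4 at 1.1]
2. k(k(p(b), p(p(b))), p(b))  →  k(p(b), p(b))   [R4 at 1]
3. k(p(b), p(b))  →  b   [R4 at ε]

Reduce t₂ = k(h(p(p(c))), p(q(k(p(k(p(b), p(b))), p(p(h(p(b)))))))):
1. k(h(p(p(c))), p(q(k(p(k(p(b), p(b))), p(p(h(p(b))))))))  →  k(p(b), p(q(k(p(k(p(b), p(b))), p(p(h(p(b))))))))   [R3 at 1]
2. k(p(b), p(q(k(p(k(p(b), p(b))), p(p(h(p(b))))))))  →  q(k(p(k(p(b), p(b))), p(p(h(p(b))))))   [R4 at ε]
3. q(k(p(k(p(b), p(b))), p(p(h(p(b))))))  →  q(k(p(b), p(p(h(p(b))))))   [R4 at 1.1.1]
4. q(k(p(b), p(p(h(p(b))))))  →  q(p(h(p(b))))   [R4 at 1]
5. q(p(h(p(b))))  →  q(p(p(b)))   [R3 at 1.1]
6. q(p(p(b)))  →  p(b)   [R2 at ε]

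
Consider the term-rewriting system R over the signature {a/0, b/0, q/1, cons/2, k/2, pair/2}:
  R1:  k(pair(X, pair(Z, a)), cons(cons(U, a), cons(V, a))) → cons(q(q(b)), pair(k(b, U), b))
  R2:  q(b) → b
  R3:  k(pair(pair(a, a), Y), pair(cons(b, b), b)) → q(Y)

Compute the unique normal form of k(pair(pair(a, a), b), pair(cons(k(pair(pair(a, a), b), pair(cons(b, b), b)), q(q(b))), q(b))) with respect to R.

b

1. k(pair(pair(a, a), b), pair(cons(k(pair(pair(a, a), b), pair(cons(b, b), b)), q(q(b))), q(b)))  →  k(pair(pair(a, a), b), pair(cons(q(b), q(q(b))), q(b)))   [R3 at 2.1.1]
2. k(pair(pair(a, a), b), pair(cons(q(b), q(q(b))), q(b)))  →  k(pair(pair(a, a), b), pair(cons(b, q(q(b))), q(b)))   [R2 at 2.1.1]
3. k(pair(pair(a, a), b), pair(cons(b, q(q(b))), q(b)))  →  k(pair(pair(a, a), b), pair(cons(b, q(b)), q(b)))   [R2 at 2.1.2.1]
4. k(pair(pair(a, a), b), pair(cons(b, q(b)), q(b)))  →  k(pair(pair(a, a), b), pair(cons(b, b), q(b)))   [R2 at 2.1.2]
5. k(pair(pair(a, a), b), pair(cons(b, b), q(b)))  →  k(pair(pair(a, a), b), pair(cons(b, b), b))   [R2 at 2.2]
6. k(pair(pair(a, a), b), pair(cons(b, b), b))  →  q(b)   [R3 at ε]
7. q(b)  →  b   [R2 at ε]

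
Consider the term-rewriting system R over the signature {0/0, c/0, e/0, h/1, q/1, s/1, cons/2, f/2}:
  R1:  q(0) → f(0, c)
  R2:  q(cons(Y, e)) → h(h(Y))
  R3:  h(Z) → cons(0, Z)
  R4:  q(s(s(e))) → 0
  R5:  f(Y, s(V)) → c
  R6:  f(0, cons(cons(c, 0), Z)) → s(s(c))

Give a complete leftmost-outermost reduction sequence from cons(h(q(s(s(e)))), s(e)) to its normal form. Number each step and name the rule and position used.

1. cons(h(q(s(s(e)))), s(e))  →  cons(cons(0, q(s(s(e)))), s(e))   [R3 at 1]
2. cons(cons(0, q(s(s(e)))), s(e))  →  cons(cons(0, 0), s(e))   [R4 at 1.2]

cons(cons(0, 0), s(e))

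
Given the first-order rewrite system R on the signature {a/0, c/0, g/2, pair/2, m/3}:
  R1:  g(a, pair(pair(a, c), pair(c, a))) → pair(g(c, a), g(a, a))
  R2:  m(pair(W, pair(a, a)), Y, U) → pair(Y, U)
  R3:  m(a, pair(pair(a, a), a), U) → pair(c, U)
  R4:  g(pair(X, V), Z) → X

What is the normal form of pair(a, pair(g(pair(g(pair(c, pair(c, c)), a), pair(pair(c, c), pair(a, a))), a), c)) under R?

pair(a, pair(c, c))

1. pair(a, pair(g(pair(g(pair(c, pair(c, c)), a), pair(pair(c, c), pair(a, a))), a), c))  →  pair(a, pair(g(pair(c, pair(c, c)), a), c))   [R4 at 2.1]
2. pair(a, pair(g(pair(c, pair(c, c)), a), c))  →  pair(a, pair(c, c))   [R4 at 2.1]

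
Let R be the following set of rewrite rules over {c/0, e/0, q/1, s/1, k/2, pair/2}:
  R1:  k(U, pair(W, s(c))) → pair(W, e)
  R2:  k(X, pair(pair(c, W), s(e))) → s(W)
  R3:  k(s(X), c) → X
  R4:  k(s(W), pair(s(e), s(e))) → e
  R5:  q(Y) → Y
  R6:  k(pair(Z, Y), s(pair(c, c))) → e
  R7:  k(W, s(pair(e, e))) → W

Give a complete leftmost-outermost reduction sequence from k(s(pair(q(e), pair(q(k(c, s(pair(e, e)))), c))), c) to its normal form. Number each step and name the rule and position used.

1. k(s(pair(q(e), pair(q(k(c, s(pair(e, e)))), c))), c)  →  pair(q(e), pair(q(k(c, s(pair(e, e)))), c))   [R3 at ε]
2. pair(q(e), pair(q(k(c, s(pair(e, e)))), c))  →  pair(e, pair(q(k(c, s(pair(e, e)))), c))   [R5 at 1]
3. pair(e, pair(q(k(c, s(pair(e, e)))), c))  →  pair(e, pair(k(c, s(pair(e, e))), c))   [R5 at 2.1]
4. pair(e, pair(k(c, s(pair(e, e))), c))  →  pair(e, pair(c, c))   [R7 at 2.1]

pair(e, pair(c, c))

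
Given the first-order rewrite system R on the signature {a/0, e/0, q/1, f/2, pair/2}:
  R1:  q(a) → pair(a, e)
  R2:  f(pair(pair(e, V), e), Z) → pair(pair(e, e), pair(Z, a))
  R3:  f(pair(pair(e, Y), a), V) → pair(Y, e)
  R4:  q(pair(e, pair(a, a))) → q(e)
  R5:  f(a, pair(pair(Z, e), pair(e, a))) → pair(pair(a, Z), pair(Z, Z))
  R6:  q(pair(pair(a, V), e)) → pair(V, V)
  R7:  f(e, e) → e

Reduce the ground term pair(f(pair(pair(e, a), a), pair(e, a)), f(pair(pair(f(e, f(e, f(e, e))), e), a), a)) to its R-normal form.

pair(pair(a, e), pair(e, e))

1. pair(f(pair(pair(e, a), a), pair(e, a)), f(pair(pair(f(e, f(e, f(e, e))), e), a), a))  →  pair(pair(a, e), f(pair(pair(f(e, f(e, f(e, e))), e), a), a))   [R3 at 1]
2. pair(pair(a, e), f(pair(pair(f(e, f(e, f(e, e))), e), a), a))  →  pair(pair(a, e), f(pair(pair(f(e, f(e, e)), e), a), a))   [R7 at 2.1.1.1.2.2]
3. pair(pair(a, e), f(pair(pair(f(e, f(e, e)), e), a), a))  →  pair(pair(a, e), f(pair(pair(f(e, e), e), a), a))   [R7 at 2.1.1.1.2]
4. pair(pair(a, e), f(pair(pair(f(e, e), e), a), a))  →  pair(pair(a, e), f(pair(pair(e, e), a), a))   [R7 at 2.1.1.1]
5. pair(pair(a, e), f(pair(pair(e, e), a), a))  →  pair(pair(a, e), pair(e, e))   [R3 at 2]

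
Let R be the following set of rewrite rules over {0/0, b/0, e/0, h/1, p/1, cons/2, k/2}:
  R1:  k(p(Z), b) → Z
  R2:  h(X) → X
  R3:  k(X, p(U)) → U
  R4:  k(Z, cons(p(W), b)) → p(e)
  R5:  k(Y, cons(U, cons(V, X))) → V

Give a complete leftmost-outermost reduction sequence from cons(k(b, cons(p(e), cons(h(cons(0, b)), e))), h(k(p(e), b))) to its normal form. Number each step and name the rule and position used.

cons(cons(0, b), e)

1. cons(k(b, cons(p(e), cons(h(cons(0, b)), e))), h(k(p(e), b)))  →  cons(h(cons(0, b)), h(k(p(e), b)))   [R5 at 1]
2. cons(h(cons(0, b)), h(k(p(e), b)))  →  cons(cons(0, b), h(k(p(e), b)))   [R2 at 1]
3. cons(cons(0, b), h(k(p(e), b)))  →  cons(cons(0, b), k(p(e), b))   [R2 at 2]
4. cons(cons(0, b), k(p(e), b))  →  cons(cons(0, b), e)   [R1 at 2]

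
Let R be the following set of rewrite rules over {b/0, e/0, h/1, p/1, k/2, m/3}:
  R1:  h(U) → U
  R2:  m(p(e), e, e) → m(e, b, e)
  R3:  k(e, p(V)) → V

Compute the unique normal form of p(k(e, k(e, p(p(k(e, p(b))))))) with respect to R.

1. p(k(e, k(e, p(p(k(e, p(b)))))))  →  p(k(e, p(k(e, p(b)))))   [R3 at 1.2]
2. p(k(e, p(k(e, p(b)))))  →  p(k(e, p(b)))   [R3 at 1]
3. p(k(e, p(b)))  →  p(b)   [R3 at 1]

p(b)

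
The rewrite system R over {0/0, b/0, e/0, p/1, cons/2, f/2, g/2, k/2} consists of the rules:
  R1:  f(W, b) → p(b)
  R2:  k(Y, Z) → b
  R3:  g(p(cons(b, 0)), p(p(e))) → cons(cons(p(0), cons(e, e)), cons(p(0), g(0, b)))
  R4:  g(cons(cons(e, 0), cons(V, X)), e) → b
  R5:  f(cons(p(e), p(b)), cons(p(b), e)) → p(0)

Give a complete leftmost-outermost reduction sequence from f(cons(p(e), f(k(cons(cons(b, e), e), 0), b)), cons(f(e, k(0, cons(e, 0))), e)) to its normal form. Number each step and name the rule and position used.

p(0)

1. f(cons(p(e), f(k(cons(cons(b, e), e), 0), b)), cons(f(e, k(0, cons(e, 0))), e))  →  f(cons(p(e), p(b)), cons(f(e, k(0, cons(e, 0))), e))   [R1 at 1.2]
2. f(cons(p(e), p(b)), cons(f(e, k(0, cons(e, 0))), e))  →  f(cons(p(e), p(b)), cons(f(e, b), e))   [R2 at 2.1.2]
3. f(cons(p(e), p(b)), cons(f(e, b), e))  →  f(cons(p(e), p(b)), cons(p(b), e))   [R1 at 2.1]
4. f(cons(p(e), p(b)), cons(p(b), e))  →  p(0)   [R5 at ε]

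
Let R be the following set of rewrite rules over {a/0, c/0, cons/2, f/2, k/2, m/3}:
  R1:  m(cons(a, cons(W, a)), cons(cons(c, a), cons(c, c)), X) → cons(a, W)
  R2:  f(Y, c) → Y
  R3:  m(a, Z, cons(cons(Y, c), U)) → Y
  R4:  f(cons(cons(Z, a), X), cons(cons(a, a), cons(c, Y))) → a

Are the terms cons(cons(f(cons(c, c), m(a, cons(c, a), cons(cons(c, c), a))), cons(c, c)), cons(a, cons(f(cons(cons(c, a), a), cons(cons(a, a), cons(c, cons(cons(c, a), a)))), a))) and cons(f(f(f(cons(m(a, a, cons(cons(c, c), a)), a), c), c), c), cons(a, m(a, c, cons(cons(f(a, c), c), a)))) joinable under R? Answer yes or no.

Reduce t₁ = cons(cons(f(cons(c, c), m(a, cons(c, a), cons(cons(c, c), a))), cons(c, c)), cons(a, cons(f(cons(cons(c, a), a), cons(cons(a, a), cons(c, cons(cons(c, a), a)))), a))):
1. cons(cons(f(cons(c, c), m(a, cons(c, a), cons(cons(c, c), a))), cons(c, c)), cons(a, cons(f(cons(cons(c, a), a), cons(cons(a, a), cons(c, cons(cons(c, a), a)))), a)))  →  cons(cons(f(cons(c, c), c), cons(c, c)), cons(a, cons(f(cons(cons(c, a), a), cons(cons(a, a), cons(c, cons(cons(c, a), a)))), a)))   [R3 at 1.1.2]
2. cons(cons(f(cons(c, c), c), cons(c, c)), cons(a, cons(f(cons(cons(c, a), a), cons(cons(a, a), cons(c, cons(cons(c, a), a)))), a)))  →  cons(cons(cons(c, c), cons(c, c)), cons(a, cons(f(cons(cons(c, a), a), cons(cons(a, a), cons(c, cons(cons(c, a), a)))), a)))   [R2 at 1.1]
3. cons(cons(cons(c, c), cons(c, c)), cons(a, cons(f(cons(cons(c, a), a), cons(cons(a, a), cons(c, cons(cons(c, a), a)))), a)))  →  cons(cons(cons(c, c), cons(c, c)), cons(a, cons(a, a)))   [R4 at 2.2.1]

Reduce t₂ = cons(f(f(f(cons(m(a, a, cons(cons(c, c), a)), a), c), c), c), cons(a, m(a, c, cons(cons(f(a, c), c), a)))):
1. cons(f(f(f(cons(m(a, a, cons(cons(c, c), a)), a), c), c), c), cons(a, m(a, c, cons(cons(f(a, c), c), a))))  →  cons(f(f(cons(m(a, a, cons(cons(c, c), a)), a), c), c), cons(a, m(a, c, cons(cons(f(a, c), c), a))))   [R2 at 1]
2. cons(f(f(cons(m(a, a, cons(cons(c, c), a)), a), c), c), cons(a, m(a, c, cons(cons(f(a, c), c), a))))  →  cons(f(cons(m(a, a, cons(cons(c, c), a)), a), c), cons(a, m(a, c, cons(cons(f(a, c), c), a))))   [R2 at 1]
3. cons(f(cons(m(a, a, cons(cons(c, c), a)), a), c), cons(a, m(a, c, cons(cons(f(a, c), c), a))))  →  cons(cons(m(a, a, cons(cons(c, c), a)), a), cons(a, m(a, c, cons(cons(f(a, c), c), a))))   [R2 at 1]
4. cons(cons(m(a, a, cons(cons(c, c), a)), a), cons(a, m(a, c, cons(cons(f(a, c), c), a))))  →  cons(cons(c, a), cons(a, m(a, c, cons(cons(f(a, c), c), a))))   [R3 at 1.1]
5. cons(cons(c, a), cons(a, m(a, c, cons(cons(f(a, c), c), a))))  →  cons(cons(c, a), cons(a, f(a, c)))   [R3 at 2.2]
6. cons(cons(c, a), cons(a, f(a, c)))  →  cons(cons(c, a), cons(a, a))   [R2 at 2.2]

no — NF(t₁) = cons(cons(cons(c, c), cons(c, c)), cons(a, cons(a, a))), NF(t₂) = cons(cons(c, a), cons(a, a))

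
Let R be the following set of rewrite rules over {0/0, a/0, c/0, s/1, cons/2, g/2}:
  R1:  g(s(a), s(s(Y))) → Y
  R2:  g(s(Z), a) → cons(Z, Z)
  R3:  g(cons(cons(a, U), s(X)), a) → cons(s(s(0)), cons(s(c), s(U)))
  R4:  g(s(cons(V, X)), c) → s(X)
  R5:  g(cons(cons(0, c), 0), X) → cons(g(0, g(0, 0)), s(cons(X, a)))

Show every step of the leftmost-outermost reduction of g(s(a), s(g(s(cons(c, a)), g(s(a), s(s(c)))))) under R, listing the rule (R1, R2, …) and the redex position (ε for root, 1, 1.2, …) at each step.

a

1. g(s(a), s(g(s(cons(c, a)), g(s(a), s(s(c))))))  →  g(s(a), s(g(s(cons(c, a)), c)))   [R1 at 2.1.2]
2. g(s(a), s(g(s(cons(c, a)), c)))  →  g(s(a), s(s(a)))   [R4 at 2.1]
3. g(s(a), s(s(a)))  →  a   [R1 at ε]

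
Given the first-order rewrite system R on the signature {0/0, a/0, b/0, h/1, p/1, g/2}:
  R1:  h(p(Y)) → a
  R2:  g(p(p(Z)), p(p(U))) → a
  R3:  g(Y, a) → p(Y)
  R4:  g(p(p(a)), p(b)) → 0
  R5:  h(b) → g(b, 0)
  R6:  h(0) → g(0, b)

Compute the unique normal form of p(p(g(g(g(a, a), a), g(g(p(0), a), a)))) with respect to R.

p(p(a))

1. p(p(g(g(g(a, a), a), g(g(p(0), a), a))))  →  p(p(g(p(g(a, a)), g(g(p(0), a), a))))   [R3 at 1.1.1]
2. p(p(g(p(g(a, a)), g(g(p(0), a), a))))  →  p(p(g(p(p(a)), g(g(p(0), a), a))))   [R3 at 1.1.1.1]
3. p(p(g(p(p(a)), g(g(p(0), a), a))))  →  p(p(g(p(p(a)), p(g(p(0), a)))))   [R3 at 1.1.2]
4. p(p(g(p(p(a)), p(g(p(0), a)))))  →  p(p(g(p(p(a)), p(p(p(0))))))   [R3 at 1.1.2.1]
5. p(p(g(p(p(a)), p(p(p(0))))))  →  p(p(a))   [R2 at 1.1]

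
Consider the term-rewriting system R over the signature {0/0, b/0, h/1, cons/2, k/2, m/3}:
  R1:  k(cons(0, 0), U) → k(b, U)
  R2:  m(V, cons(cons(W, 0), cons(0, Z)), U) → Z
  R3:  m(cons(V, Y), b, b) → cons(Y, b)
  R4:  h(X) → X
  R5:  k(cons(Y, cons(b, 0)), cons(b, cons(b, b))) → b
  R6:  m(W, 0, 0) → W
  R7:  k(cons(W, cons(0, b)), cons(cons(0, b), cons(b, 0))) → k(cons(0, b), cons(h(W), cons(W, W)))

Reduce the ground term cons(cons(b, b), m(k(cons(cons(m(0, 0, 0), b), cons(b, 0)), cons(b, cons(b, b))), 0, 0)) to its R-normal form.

cons(cons(b, b), b)

1. cons(cons(b, b), m(k(cons(cons(m(0, 0, 0), b), cons(b, 0)), cons(b, cons(b, b))), 0, 0))  →  cons(cons(b, b), k(cons(cons(m(0, 0, 0), b), cons(b, 0)), cons(b, cons(b, b))))   [R6 at 2]
2. cons(cons(b, b), k(cons(cons(m(0, 0, 0), b), cons(b, 0)), cons(b, cons(b, b))))  →  cons(cons(b, b), b)   [R5 at 2]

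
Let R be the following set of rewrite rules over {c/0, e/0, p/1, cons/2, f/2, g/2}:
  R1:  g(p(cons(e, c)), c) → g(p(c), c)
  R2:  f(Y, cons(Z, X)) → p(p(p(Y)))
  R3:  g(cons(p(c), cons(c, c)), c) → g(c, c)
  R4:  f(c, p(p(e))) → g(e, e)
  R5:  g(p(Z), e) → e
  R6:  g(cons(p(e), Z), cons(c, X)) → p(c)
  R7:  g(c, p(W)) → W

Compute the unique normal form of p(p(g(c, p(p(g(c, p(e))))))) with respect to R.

p(p(p(e)))

1. p(p(g(c, p(p(g(c, p(e)))))))  →  p(p(p(g(c, p(e)))))   [R7 at 1.1]
2. p(p(p(g(c, p(e)))))  →  p(p(p(e)))   [R7 at 1.1.1]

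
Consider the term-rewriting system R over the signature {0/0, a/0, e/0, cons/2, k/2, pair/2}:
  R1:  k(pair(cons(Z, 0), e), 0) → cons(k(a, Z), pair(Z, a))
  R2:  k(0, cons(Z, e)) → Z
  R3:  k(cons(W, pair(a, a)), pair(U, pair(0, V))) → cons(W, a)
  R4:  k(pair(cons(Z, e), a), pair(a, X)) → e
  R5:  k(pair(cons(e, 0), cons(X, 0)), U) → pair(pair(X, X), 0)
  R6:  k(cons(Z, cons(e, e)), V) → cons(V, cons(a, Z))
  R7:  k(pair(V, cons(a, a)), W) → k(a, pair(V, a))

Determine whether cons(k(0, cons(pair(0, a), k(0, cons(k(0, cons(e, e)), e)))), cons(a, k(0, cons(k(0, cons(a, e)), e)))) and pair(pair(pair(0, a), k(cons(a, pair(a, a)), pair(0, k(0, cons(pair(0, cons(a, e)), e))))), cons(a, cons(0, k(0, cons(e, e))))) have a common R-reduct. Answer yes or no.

no — NF(t₁) = cons(pair(0, a), cons(a, a)), NF(t₂) = pair(pair(pair(0, a), cons(a, a)), cons(a, cons(0, e)))

Reduce t₁ = cons(k(0, cons(pair(0, a), k(0, cons(k(0, cons(e, e)), e)))), cons(a, k(0, cons(k(0, cons(a, e)), e)))):
1. cons(k(0, cons(pair(0, a), k(0, cons(k(0, cons(e, e)), e)))), cons(a, k(0, cons(k(0, cons(a, e)), e))))  →  cons(k(0, cons(pair(0, a), k(0, cons(e, e)))), cons(a, k(0, cons(k(0, cons(a, e)), e))))   [R2 at 1.2.2]
2. cons(k(0, cons(pair(0, a), k(0, cons(e, e)))), cons(a, k(0, cons(k(0, cons(a, e)), e))))  →  cons(k(0, cons(pair(0, a), e)), cons(a, k(0, cons(k(0, cons(a, e)), e))))   [R2 at 1.2.2]
3. cons(k(0, cons(pair(0, a), e)), cons(a, k(0, cons(k(0, cons(a, e)), e))))  →  cons(pair(0, a), cons(a, k(0, cons(k(0, cons(a, e)), e))))   [R2 at 1]
4. cons(pair(0, a), cons(a, k(0, cons(k(0, cons(a, e)), e))))  →  cons(pair(0, a), cons(a, k(0, cons(a, e))))   [R2 at 2.2]
5. cons(pair(0, a), cons(a, k(0, cons(a, e))))  →  cons(pair(0, a), cons(a, a))   [R2 at 2.2]

Reduce t₂ = pair(pair(pair(0, a), k(cons(a, pair(a, a)), pair(0, k(0, cons(pair(0, cons(a, e)), e))))), cons(a, cons(0, k(0, cons(e, e))))):
1. pair(pair(pair(0, a), k(cons(a, pair(a, a)), pair(0, k(0, cons(pair(0, cons(a, e)), e))))), cons(a, cons(0, k(0, cons(e, e)))))  →  pair(pair(pair(0, a), k(cons(a, pair(a, a)), pair(0, pair(0, cons(a, e))))), cons(a, cons(0, k(0, cons(e, e)))))   [R2 at 1.2.2.2]
2. pair(pair(pair(0, a), k(cons(a, pair(a, a)), pair(0, pair(0, cons(a, e))))), cons(a, cons(0, k(0, cons(e, e)))))  →  pair(pair(pair(0, a), cons(a, a)), cons(a, cons(0, k(0, cons(e, e)))))   [R3 at 1.2]
3. pair(pair(pair(0, a), cons(a, a)), cons(a, cons(0, k(0, cons(e, e)))))  →  pair(pair(pair(0, a), cons(a, a)), cons(a, cons(0, e)))   [R2 at 2.2.2]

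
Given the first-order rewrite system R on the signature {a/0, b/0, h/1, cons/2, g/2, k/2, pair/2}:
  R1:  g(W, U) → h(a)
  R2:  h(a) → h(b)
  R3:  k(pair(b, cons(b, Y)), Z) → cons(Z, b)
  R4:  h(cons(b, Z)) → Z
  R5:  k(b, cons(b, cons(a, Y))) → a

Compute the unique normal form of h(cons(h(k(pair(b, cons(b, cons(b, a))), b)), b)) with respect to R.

b

1. h(cons(h(k(pair(b, cons(b, cons(b, a))), b)), b))  →  h(cons(h(cons(b, b)), b))   [R3 at 1.1.1]
2. h(cons(h(cons(b, b)), b))  →  h(cons(b, b))   [R4 at 1.1]
3. h(cons(b, b))  →  b   [R4 at ε]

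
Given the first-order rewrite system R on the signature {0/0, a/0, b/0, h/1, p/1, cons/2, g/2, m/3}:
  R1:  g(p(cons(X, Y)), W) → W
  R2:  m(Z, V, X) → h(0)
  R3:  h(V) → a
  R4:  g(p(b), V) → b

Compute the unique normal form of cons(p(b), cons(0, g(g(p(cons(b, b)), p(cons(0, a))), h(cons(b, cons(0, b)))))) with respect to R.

cons(p(b), cons(0, a))

1. cons(p(b), cons(0, g(g(p(cons(b, b)), p(cons(0, a))), h(cons(b, cons(0, b))))))  →  cons(p(b), cons(0, g(p(cons(0, a)), h(cons(b, cons(0, b))))))   [R1 at 2.2.1]
2. cons(p(b), cons(0, g(p(cons(0, a)), h(cons(b, cons(0, b))))))  →  cons(p(b), cons(0, h(cons(b, cons(0, b)))))   [R1 at 2.2]
3. cons(p(b), cons(0, h(cons(b, cons(0, b)))))  →  cons(p(b), cons(0, a))   [R3 at 2.2]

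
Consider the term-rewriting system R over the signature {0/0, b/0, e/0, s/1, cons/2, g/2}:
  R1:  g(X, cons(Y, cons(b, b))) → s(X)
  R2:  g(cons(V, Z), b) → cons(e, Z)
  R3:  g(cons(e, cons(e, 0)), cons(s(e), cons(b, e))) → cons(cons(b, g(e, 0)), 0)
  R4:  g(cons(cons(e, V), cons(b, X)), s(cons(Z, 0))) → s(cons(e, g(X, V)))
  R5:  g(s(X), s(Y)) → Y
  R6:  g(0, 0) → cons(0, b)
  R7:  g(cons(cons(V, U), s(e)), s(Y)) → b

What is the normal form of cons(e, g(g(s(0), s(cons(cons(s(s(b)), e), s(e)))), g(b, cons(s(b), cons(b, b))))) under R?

1. cons(e, g(g(s(0), s(cons(cons(s(s(b)), e), s(e)))), g(b, cons(s(b), cons(b, b)))))  →  cons(e, g(cons(cons(s(s(b)), e), s(e)), g(b, cons(s(b), cons(b, b)))))   [R5 at 2.1]
2. cons(e, g(cons(cons(s(s(b)), e), s(e)), g(b, cons(s(b), cons(b, b)))))  →  cons(e, g(cons(cons(s(s(b)), e), s(e)), s(b)))   [R1 at 2.2]
3. cons(e, g(cons(cons(s(s(b)), e), s(e)), s(b)))  →  cons(e, b)   [R7 at 2]

cons(e, b)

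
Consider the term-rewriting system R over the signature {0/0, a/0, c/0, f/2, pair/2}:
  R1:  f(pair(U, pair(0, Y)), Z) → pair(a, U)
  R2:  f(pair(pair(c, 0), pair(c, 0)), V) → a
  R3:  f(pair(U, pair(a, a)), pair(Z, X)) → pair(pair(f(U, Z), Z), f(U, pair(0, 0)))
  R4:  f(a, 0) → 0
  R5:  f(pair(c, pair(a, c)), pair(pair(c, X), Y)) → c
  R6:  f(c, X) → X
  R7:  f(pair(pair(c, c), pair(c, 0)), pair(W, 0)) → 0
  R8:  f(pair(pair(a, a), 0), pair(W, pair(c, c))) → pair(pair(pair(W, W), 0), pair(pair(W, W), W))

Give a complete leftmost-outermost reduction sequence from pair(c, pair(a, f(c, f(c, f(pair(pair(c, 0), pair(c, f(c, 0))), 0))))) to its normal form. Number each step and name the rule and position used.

pair(c, pair(a, a))

1. pair(c, pair(a, f(c, f(c, f(pair(pair(c, 0), pair(c, f(c, 0))), 0)))))  →  pair(c, pair(a, f(c, f(pair(pair(c, 0), pair(c, f(c, 0))), 0))))   [R6 at 2.2]
2. pair(c, pair(a, f(c, f(pair(pair(c, 0), pair(c, f(c, 0))), 0))))  →  pair(c, pair(a, f(pair(pair(c, 0), pair(c, f(c, 0))), 0)))   [R6 at 2.2]
3. pair(c, pair(a, f(pair(pair(c, 0), pair(c, f(c, 0))), 0)))  →  pair(c, pair(a, f(pair(pair(c, 0), pair(c, 0)), 0)))   [R6 at 2.2.1.2.2]
4. pair(c, pair(a, f(pair(pair(c, 0), pair(c, 0)), 0)))  →  pair(c, pair(a, a))   [R2 at 2.2]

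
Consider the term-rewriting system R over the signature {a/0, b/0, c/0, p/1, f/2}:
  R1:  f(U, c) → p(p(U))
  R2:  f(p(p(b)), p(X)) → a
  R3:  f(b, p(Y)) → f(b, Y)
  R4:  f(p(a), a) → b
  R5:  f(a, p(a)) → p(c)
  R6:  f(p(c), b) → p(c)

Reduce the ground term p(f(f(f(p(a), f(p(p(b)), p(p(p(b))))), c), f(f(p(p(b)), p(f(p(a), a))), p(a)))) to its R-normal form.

1. p(f(f(f(p(a), f(p(p(b)), p(p(p(b))))), c), f(f(p(p(b)), p(f(p(a), a))), p(a))))  →  p(f(p(p(f(p(a), f(p(p(b)), p(p(p(b))))))), f(f(p(p(b)), p(f(p(a), a))), p(a))))   [R1 at 1.1]
2. p(f(p(p(f(p(a), f(p(p(b)), p(p(p(b))))))), f(f(p(p(b)), p(f(p(a), a))), p(a))))  →  p(f(p(p(f(p(a), a))), f(f(p(p(b)), p(f(p(a), a))), p(a))))   [R2 at 1.1.1.1.2]
3. p(f(p(p(f(p(a), a))), f(f(p(p(b)), p(f(p(a), a))), p(a))))  →  p(f(p(p(b)), f(f(p(p(b)), p(f(p(a), a))), p(a))))   [R4 at 1.1.1.1]
4. p(f(p(p(b)), f(f(p(p(b)), p(f(p(a), a))), p(a))))  →  p(f(p(p(b)), f(a, p(a))))   [R2 at 1.2.1]
5. p(f(p(p(b)), f(a, p(a))))  →  p(f(p(p(b)), p(c)))   [R5 at 1.2]
6. p(f(p(p(b)), p(c)))  →  p(a)   [R2 at 1]

p(a)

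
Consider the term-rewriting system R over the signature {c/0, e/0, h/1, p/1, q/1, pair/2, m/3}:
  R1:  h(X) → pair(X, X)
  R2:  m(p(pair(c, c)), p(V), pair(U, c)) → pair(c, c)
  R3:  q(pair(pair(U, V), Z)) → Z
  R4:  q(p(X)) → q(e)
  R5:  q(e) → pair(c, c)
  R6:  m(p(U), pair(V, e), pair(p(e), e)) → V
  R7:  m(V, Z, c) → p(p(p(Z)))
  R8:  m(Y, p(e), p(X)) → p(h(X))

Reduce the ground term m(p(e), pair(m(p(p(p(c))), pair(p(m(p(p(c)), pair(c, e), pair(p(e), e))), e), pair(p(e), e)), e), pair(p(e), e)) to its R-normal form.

1. m(p(e), pair(m(p(p(p(c))), pair(p(m(p(p(c)), pair(c, e), pair(p(e), e))), e), pair(p(e), e)), e), pair(p(e), e))  →  m(p(p(p(c))), pair(p(m(p(p(c)), pair(c, e), pair(p(e), e))), e), pair(p(e), e))   [R6 at ε]
2. m(p(p(p(c))), pair(p(m(p(p(c)), pair(c, e), pair(p(e), e))), e), pair(p(e), e))  →  p(m(p(p(c)), pair(c, e), pair(p(e), e)))   [R6 at ε]
3. p(m(p(p(c)), pair(c, e), pair(p(e), e)))  →  p(c)   [R6 at 1]

p(c)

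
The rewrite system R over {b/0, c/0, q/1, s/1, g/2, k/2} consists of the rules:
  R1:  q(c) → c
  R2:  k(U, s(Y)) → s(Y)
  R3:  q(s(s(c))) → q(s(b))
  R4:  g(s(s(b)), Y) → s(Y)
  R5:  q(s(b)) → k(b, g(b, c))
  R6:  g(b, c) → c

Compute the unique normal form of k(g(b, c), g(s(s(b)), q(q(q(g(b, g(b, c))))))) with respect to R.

s(c)

1. k(g(b, c), g(s(s(b)), q(q(q(g(b, g(b, c)))))))  →  k(c, g(s(s(b)), q(q(q(g(b, g(b, c)))))))   [R6 at 1]
2. k(c, g(s(s(b)), q(q(q(g(b, g(b, c)))))))  →  k(c, s(q(q(q(g(b, g(b, c)))))))   [R4 at 2]
3. k(c, s(q(q(q(g(b, g(b, c)))))))  →  s(q(q(q(g(b, g(b, c))))))   [R2 at ε]
4. s(q(q(q(g(b, g(b, c))))))  →  s(q(q(q(g(b, c)))))   [R6 at 1.1.1.1.2]
5. s(q(q(q(g(b, c)))))  →  s(q(q(q(c))))   [R6 at 1.1.1.1]
6. s(q(q(q(c))))  →  s(q(q(c)))   [R1 at 1.1.1]
7. s(q(q(c)))  →  s(q(c))   [R1 at 1.1]
8. s(q(c))  →  s(c)   [R1 at 1]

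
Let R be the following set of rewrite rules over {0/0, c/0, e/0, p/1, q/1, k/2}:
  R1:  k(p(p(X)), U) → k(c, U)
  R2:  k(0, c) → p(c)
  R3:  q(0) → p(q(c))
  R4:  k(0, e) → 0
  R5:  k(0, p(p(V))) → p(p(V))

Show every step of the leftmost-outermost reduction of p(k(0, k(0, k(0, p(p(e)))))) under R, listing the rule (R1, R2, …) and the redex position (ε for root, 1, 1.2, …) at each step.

1. p(k(0, k(0, k(0, p(p(e))))))  →  p(k(0, k(0, p(p(e)))))   [R5 at 1.2.2]
2. p(k(0, k(0, p(p(e)))))  →  p(k(0, p(p(e))))   [R5 at 1.2]
3. p(k(0, p(p(e))))  →  p(p(p(e)))   [R5 at 1]

p(p(p(e)))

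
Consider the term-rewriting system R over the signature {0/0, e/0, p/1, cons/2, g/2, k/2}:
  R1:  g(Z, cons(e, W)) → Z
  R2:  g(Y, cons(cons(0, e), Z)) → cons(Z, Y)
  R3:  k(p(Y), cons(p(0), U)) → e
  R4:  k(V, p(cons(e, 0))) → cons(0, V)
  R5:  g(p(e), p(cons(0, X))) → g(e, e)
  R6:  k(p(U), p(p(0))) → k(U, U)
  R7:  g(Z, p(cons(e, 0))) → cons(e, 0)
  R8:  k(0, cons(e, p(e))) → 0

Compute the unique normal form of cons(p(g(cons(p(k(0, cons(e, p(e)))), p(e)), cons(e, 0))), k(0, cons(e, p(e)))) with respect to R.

cons(p(cons(p(0), p(e))), 0)

1. cons(p(g(cons(p(k(0, cons(e, p(e)))), p(e)), cons(e, 0))), k(0, cons(e, p(e))))  →  cons(p(cons(p(k(0, cons(e, p(e)))), p(e))), k(0, cons(e, p(e))))   [R1 at 1.1]
2. cons(p(cons(p(k(0, cons(e, p(e)))), p(e))), k(0, cons(e, p(e))))  →  cons(p(cons(p(0), p(e))), k(0, cons(e, p(e))))   [R8 at 1.1.1.1]
3. cons(p(cons(p(0), p(e))), k(0, cons(e, p(e))))  →  cons(p(cons(p(0), p(e))), 0)   [R8 at 2]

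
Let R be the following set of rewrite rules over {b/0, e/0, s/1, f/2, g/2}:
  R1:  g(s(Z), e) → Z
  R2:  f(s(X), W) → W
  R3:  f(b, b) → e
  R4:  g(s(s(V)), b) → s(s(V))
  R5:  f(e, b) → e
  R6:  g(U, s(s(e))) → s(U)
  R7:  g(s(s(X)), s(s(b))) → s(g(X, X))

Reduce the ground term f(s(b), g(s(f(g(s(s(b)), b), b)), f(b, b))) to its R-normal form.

b

1. f(s(b), g(s(f(g(s(s(b)), b), b)), f(b, b)))  →  g(s(f(g(s(s(b)), b), b)), f(b, b))   [R2 at ε]
2. g(s(f(g(s(s(b)), b), b)), f(b, b))  →  g(s(f(s(s(b)), b)), f(b, b))   [R4 at 1.1.1]
3. g(s(f(s(s(b)), b)), f(b, b))  →  g(s(b), f(b, b))   [R2 at 1.1]
4. g(s(b), f(b, b))  →  g(s(b), e)   [R3 at 2]
5. g(s(b), e)  →  b   [R1 at ε]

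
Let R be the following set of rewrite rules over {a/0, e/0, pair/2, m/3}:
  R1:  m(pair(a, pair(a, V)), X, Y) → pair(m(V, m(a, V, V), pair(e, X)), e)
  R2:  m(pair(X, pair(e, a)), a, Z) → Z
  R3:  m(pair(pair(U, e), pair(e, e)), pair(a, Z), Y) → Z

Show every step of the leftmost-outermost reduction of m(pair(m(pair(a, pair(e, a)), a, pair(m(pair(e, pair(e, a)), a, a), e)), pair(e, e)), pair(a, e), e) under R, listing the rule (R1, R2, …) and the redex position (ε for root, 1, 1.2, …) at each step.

e

1. m(pair(m(pair(a, pair(e, a)), a, pair(m(pair(e, pair(e, a)), a, a), e)), pair(e, e)), pair(a, e), e)  →  m(pair(pair(m(pair(e, pair(e, a)), a, a), e), pair(e, e)), pair(a, e), e)   [R2 at 1.1]
2. m(pair(pair(m(pair(e, pair(e, a)), a, a), e), pair(e, e)), pair(a, e), e)  →  e   [R3 at ε]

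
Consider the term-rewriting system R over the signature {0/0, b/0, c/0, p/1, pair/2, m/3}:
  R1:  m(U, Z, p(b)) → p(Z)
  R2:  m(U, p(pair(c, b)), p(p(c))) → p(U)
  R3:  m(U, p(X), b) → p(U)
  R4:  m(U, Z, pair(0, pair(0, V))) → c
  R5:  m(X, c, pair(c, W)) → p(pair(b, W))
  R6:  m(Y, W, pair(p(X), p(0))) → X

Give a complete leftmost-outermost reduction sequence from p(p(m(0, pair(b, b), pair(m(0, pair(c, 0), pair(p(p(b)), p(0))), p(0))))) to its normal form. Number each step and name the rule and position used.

p(p(b))

1. p(p(m(0, pair(b, b), pair(m(0, pair(c, 0), pair(p(p(b)), p(0))), p(0)))))  →  p(p(m(0, pair(b, b), pair(p(b), p(0)))))   [R6 at 1.1.3.1]
2. p(p(m(0, pair(b, b), pair(p(b), p(0)))))  →  p(p(b))   [R6 at 1.1]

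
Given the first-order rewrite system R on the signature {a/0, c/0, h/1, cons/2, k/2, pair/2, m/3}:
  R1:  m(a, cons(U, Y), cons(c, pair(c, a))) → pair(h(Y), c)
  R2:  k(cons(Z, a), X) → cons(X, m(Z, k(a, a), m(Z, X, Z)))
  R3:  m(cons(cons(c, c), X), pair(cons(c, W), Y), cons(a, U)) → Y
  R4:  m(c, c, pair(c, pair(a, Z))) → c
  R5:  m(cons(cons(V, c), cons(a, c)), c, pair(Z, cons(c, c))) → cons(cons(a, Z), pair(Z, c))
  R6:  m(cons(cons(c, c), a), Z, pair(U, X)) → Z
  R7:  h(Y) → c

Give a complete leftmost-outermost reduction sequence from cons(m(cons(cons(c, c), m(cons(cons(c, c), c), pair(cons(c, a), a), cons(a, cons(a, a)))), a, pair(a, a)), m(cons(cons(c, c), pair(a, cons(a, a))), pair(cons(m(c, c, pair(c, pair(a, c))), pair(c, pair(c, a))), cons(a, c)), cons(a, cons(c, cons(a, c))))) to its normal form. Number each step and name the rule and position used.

1. cons(m(cons(cons(c, c), m(cons(cons(c, c), c), pair(cons(c, a), a), cons(a, cons(a, a)))), a, pair(a, a)), m(cons(cons(c, c), pair(a, cons(a, a))), pair(cons(m(c, c, pair(c, pair(a, c))), pair(c, pair(c, a))), cons(a, c)), cons(a, cons(c, cons(a, c)))))  →  cons(m(cons(cons(c, c), a), a, pair(a, a)), m(cons(cons(c, c), pair(a, cons(a, a))), pair(cons(m(c, c, pair(c, pair(a, c))), pair(c, pair(c, a))), cons(a, c)), cons(a, cons(c, cons(a, c)))))   [R3 at 1.1.2]
2. cons(m(cons(cons(c, c), a), a, pair(a, a)), m(cons(cons(c, c), pair(a, cons(a, a))), pair(cons(m(c, c, pair(c, pair(a, c))), pair(c, pair(c, a))), cons(a, c)), cons(a, cons(c, cons(a, c)))))  →  cons(a, m(cons(cons(c, c), pair(a, cons(a, a))), pair(cons(m(c, c, pair(c, pair(a, c))), pair(c, pair(c, a))), cons(a, c)), cons(a, cons(c, cons(a, c)))))   [R6 at 1]
3. cons(a, m(cons(cons(c, c), pair(a, cons(a, a))), pair(cons(m(c, c, pair(c, pair(a, c))), pair(c, pair(c, a))), cons(a, c)), cons(a, cons(c, cons(a, c)))))  →  cons(a, m(cons(cons(c, c), pair(a, cons(a, a))), pair(cons(c, pair(c, pair(c, a))), cons(a, c)), cons(a, cons(c, cons(a, c)))))   [R4 at 2.2.1.1]
4. cons(a, m(cons(cons(c, c), pair(a, cons(a, a))), pair(cons(c, pair(c, pair(c, a))), cons(a, c)), cons(a, cons(c, cons(a, c)))))  →  cons(a, cons(a, c))   [R3 at 2]

cons(a, cons(a, c))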